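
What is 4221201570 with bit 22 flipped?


4221201570 ^ (1 << 22) = 4221201570 ^ 4194304 = 4225395874

4225395874


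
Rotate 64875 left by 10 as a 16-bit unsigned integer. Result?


Rotate 0b1111110101101011 left by 10 (16-bit) = 0b1010111111110101 = 45045

45045


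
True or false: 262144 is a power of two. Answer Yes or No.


0b1000000000000000000. Only one bit set => Yes

Yes


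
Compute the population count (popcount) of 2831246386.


0b10101000110000010110010000110010 has 12 set bits

12


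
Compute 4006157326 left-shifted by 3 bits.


0b11101110110010010001110000001110 << 3 = 0b11101110110010010001110000001110000 = 32049258608

32049258608


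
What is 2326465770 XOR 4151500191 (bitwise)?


0b10001010101010110000110011101010 ^ 0b11110111011100101101110110011111 = 0b1111101110110011101000101110101 = 2111426933

2111426933


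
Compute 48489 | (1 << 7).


48489 | (1 << 7) = 48489 | 128 = 48617

48617


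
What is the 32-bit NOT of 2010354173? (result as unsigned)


~0b1110111110100111001000111111101 = 0b10001000001011000110111000000010 = 2284613122 (32-bit unsigned)

2284613122


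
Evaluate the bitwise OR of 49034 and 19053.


0b1011111110001010 | 0b100101001101101 = 0b1111111111101111 = 65519

65519


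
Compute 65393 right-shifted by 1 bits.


0b1111111101110001 >> 1 = 0b111111110111000 = 32696

32696


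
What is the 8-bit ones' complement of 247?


247 ^ 255 = 8

8


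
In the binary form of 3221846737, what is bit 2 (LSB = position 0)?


0b11000000000010010111101011010001, position 2 = 0

0


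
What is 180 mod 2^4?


180 & 15 = 4

4


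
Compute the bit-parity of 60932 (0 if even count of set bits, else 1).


0b1110111000000100 has 7 ones => parity 1

1


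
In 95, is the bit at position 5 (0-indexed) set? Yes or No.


0b1011111, bit 5 = 0. No

No


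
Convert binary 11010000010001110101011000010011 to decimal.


11010000010001110101011000010011 in decimal = 3494336019

3494336019


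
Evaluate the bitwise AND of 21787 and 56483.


0b101010100011011 & 0b1101110010100011 = 0b101010000000011 = 21507

21507


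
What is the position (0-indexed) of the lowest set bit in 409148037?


0b11000011000110001101010000101. Lowest set bit at position 0

0


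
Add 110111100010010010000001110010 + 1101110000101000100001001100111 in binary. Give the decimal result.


110111100010010010000001110010 + 1101110000101000100001001100111 = 10100101100111010110001011011001 = 2778555097

2778555097


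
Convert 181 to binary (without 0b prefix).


181 = 10110101 in binary

10110101


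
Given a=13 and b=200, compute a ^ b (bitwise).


13 ^ 200 = 197

197


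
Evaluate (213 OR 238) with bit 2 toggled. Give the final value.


Step 1: 213 | 238 = 255
Step 2: 255 ^ (1 << 2) = 255 ^ 4 = 251

251


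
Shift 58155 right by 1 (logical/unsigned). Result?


0b1110001100101011 >> 1 = 0b111000110010101 = 29077

29077


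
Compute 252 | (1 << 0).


252 | (1 << 0) = 252 | 1 = 253

253


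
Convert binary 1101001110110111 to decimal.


1101001110110111 in decimal = 54199

54199


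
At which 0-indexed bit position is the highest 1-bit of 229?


0b11100101. Highest set bit at position 7

7


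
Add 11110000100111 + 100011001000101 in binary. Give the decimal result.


11110000100111 + 100011001000101 = 1000001001101100 = 33388

33388


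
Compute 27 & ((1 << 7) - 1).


27 & 127 = 27

27


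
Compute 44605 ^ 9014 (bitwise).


0b1010111000111101 ^ 0b10001100110110 = 0b1000110100001011 = 36107

36107


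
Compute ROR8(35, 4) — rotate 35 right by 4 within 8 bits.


Rotate 0b100011 right by 4 (8-bit) = 0b110010 = 50

50


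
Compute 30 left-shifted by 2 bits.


0b11110 << 2 = 0b1111000 = 120

120


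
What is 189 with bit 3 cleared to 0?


189 & ~(1 << 3) = 181

181


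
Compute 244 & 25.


0b11110100 & 0b11001 = 0b10000 = 16

16


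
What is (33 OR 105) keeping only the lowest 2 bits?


Step 1: 33 | 105 = 105
Step 2: 105 & 3 = 1

1


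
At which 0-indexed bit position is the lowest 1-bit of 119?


0b1110111. Lowest set bit at position 0

0


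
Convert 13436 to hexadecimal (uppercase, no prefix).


13436 = 347C hex

347C


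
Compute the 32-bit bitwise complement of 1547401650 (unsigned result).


~0b1011100001110110111100110110010 = 0b10100011110001001000011001001101 = 2747565645 (32-bit unsigned)

2747565645


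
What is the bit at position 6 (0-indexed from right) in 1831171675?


0b1101101001001010111011001011011, position 6 = 1

1


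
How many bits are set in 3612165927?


0b11010111010011010100011100100111 has 18 set bits

18


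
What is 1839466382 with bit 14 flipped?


1839466382 ^ (1 << 14) = 1839466382 ^ 16384 = 1839482766

1839482766


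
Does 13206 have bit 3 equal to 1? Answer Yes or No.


0b11001110010110, bit 3 = 0. No

No


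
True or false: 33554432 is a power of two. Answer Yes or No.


0b10000000000000000000000000. Only one bit set => Yes

Yes


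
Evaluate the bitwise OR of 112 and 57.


0b1110000 | 0b111001 = 0b1111001 = 121

121


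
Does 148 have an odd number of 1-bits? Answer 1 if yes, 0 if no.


0b10010100 has 3 ones => parity 1

1


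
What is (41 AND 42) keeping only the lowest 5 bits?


Step 1: 41 & 42 = 40
Step 2: 40 & 31 = 8

8


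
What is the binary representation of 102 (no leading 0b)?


102 = 1100110 in binary

1100110


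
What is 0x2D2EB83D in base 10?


2D2EB83D hex = 758036541 decimal

758036541


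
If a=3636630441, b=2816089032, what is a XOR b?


3636630441 ^ 2816089032 = 2132314209

2132314209


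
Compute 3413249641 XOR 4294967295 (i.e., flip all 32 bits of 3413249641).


3413249641 ^ 4294967295 = 881717654

881717654


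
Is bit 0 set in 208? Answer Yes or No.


0b11010000, bit 0 = 0. No

No


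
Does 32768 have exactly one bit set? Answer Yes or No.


0b1000000000000000. Only one bit set => Yes

Yes


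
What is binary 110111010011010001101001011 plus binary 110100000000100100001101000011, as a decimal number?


110111010011010001101001011 + 110100000000100100001101000011 = 111010111010111110011010001110 = 988538510

988538510


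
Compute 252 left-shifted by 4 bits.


0b11111100 << 4 = 0b111111000000 = 4032

4032


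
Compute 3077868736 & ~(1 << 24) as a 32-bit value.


3077868736 & ~(1 << 24) = 3061091520

3061091520


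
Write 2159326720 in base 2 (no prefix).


2159326720 = 10000000101101001011011000000000 in binary

10000000101101001011011000000000


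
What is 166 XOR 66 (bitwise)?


0b10100110 ^ 0b1000010 = 0b11100100 = 228

228


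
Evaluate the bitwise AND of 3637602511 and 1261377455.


0b11011000110100010110100011001111 & 0b1001011001011110001011110101111 = 0b1001000000000010000000010001111 = 1208025231

1208025231


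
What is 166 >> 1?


0b10100110 >> 1 = 0b1010011 = 83

83


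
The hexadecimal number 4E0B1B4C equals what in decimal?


4E0B1B4C hex = 1309350732 decimal

1309350732


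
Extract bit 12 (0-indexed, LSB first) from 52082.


0b1100101101110010, position 12 = 0

0


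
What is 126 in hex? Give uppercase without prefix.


126 = 7E hex

7E


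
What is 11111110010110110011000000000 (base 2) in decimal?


11111110010110110011000000000 in decimal = 533423616

533423616


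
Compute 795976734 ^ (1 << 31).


795976734 ^ (1 << 31) = 795976734 ^ 2147483648 = 2943460382

2943460382


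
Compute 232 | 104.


0b11101000 | 0b1101000 = 0b11101000 = 232

232


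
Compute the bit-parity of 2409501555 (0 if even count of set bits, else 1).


0b10001111100111100001001101110011 has 18 ones => parity 0

0


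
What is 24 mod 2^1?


24 & 1 = 0

0


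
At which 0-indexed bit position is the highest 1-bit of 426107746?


0b11001011001011110001101100010. Highest set bit at position 28

28


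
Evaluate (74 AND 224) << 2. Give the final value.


Step 1: 74 & 224 = 64
Step 2: 64 << 2 = 256

256


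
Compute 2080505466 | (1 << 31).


2080505466 | (1 << 31) = 2080505466 | 2147483648 = 4227989114

4227989114


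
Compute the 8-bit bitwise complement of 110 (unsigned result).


~0b1101110 = 0b10010001 = 145 (8-bit unsigned)

145


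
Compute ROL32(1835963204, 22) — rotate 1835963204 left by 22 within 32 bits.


Rotate 0b1101101011011101001001101000100 left by 22 (32-bit) = 0b11010001000110110101101110100100 = 3508231076

3508231076


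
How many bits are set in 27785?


0b110110010001001 has 7 set bits

7


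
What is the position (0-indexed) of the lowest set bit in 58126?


0b1110001100001110. Lowest set bit at position 1

1


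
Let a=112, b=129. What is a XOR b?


112 ^ 129 = 241

241


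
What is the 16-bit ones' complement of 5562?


5562 ^ 65535 = 59973

59973


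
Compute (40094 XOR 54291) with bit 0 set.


Step 1: 40094 ^ 54291 = 18573
Step 2: 18573 | (1 << 0) = 18573 | 1 = 18573

18573


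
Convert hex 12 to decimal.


12 hex = 18 decimal

18


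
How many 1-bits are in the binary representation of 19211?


0b100101100001011 has 7 set bits

7


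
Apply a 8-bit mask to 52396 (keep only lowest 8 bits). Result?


52396 & 255 = 172

172


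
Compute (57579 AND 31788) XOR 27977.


Step 1: 57579 & 31788 = 24616
Step 2: 24616 ^ 27977 = 3425

3425


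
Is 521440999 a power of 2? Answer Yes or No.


0b11111000101001000111011100111. Multiple bits set => No

No


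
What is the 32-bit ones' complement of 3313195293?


3313195293 ^ 4294967295 = 981772002

981772002


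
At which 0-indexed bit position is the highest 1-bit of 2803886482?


0b10100111000111111110100110010010. Highest set bit at position 31

31


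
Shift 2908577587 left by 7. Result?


0b10101101010111010101111100110011 << 7 = 0b101011010101110101011111001100110000000 = 372297931136

372297931136


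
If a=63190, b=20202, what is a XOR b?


63190 ^ 20202 = 47164

47164


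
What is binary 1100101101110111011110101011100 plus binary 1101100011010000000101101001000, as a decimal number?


1100101101110111011110101011100 + 1101100011010000000101101001000 = 11010010001000111100100010100100 = 3525560484

3525560484


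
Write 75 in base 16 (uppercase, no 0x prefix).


75 = 4B hex

4B


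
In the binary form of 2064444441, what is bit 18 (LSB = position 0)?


0b1111011000011001110110000011001, position 18 = 1

1


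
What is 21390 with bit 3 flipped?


21390 ^ (1 << 3) = 21390 ^ 8 = 21382

21382


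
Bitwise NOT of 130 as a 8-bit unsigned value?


~0b10000010 = 0b1111101 = 125 (8-bit unsigned)

125


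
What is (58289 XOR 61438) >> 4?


Step 1: 58289 ^ 61438 = 3151
Step 2: 3151 >> 4 = 196

196


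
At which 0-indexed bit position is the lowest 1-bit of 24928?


0b110000101100000. Lowest set bit at position 5

5


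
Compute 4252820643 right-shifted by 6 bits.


0b11111101011111001110010010100011 >> 6 = 0b11111101011111001110010010 = 66450322

66450322


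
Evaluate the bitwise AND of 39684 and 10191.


0b1001101100000100 & 0b10011111001111 = 0b1100000100 = 772

772


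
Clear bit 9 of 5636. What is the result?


5636 & ~(1 << 9) = 5124

5124


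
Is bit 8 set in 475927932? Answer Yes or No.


0b11100010111100001010101111100, bit 8 = 1. Yes

Yes


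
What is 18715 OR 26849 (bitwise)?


0b100100100011011 | 0b110100011100001 = 0b110100111111011 = 27131

27131


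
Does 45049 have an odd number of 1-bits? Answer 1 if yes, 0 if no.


0b1010111111111001 has 12 ones => parity 0

0


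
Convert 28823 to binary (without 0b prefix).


28823 = 111000010010111 in binary

111000010010111


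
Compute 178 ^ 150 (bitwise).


0b10110010 ^ 0b10010110 = 0b100100 = 36

36


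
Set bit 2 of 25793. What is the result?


25793 | (1 << 2) = 25793 | 4 = 25797

25797


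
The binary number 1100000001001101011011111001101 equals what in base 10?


1100000001001101011011111001101 in decimal = 1613150157

1613150157


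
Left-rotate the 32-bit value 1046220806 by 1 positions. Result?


Rotate 0b111110010111000001000000000110 left by 1 (32-bit) = 0b1111100101110000010000000001100 = 2092441612

2092441612


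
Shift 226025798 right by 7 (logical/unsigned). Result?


0b1101011110001110000101000110 >> 7 = 0b110101111000111000010 = 1765826

1765826


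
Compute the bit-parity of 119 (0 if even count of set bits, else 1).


0b1110111 has 6 ones => parity 0

0


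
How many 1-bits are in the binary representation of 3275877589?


0b11000011010000011110110011010101 has 16 set bits

16


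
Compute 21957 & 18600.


0b101010111000101 & 0b100100010101000 = 0b100000010000000 = 16512

16512


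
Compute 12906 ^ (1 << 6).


12906 ^ (1 << 6) = 12906 ^ 64 = 12842

12842


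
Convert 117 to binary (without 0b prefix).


117 = 1110101 in binary

1110101


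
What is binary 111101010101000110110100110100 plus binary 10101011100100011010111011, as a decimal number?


111101010101000110110100110100 + 10101011100100011010111011 = 1000000000000101011001111101111 = 1073918959

1073918959


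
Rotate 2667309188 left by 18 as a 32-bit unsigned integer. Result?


Rotate 0b10011110111110111110100010000100 left by 18 (32-bit) = 0b10100010000100100111101111101111 = 2719120367

2719120367


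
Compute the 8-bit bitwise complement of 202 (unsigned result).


~0b11001010 = 0b110101 = 53 (8-bit unsigned)

53


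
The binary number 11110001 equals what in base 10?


11110001 in decimal = 241

241


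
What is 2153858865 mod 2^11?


2153858865 & 2047 = 1841

1841


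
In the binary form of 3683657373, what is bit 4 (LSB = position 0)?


0b11011011100100000010011010011101, position 4 = 1

1


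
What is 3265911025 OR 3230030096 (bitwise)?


0b11000010101010011101100011110001 | 0b11000000100001100101100100010000 = 0b11000010101011111101100111110001 = 3266304497

3266304497


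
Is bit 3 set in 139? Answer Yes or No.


0b10001011, bit 3 = 1. Yes

Yes


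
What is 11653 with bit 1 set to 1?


11653 | (1 << 1) = 11653 | 2 = 11655

11655


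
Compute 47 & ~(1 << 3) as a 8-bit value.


47 & ~(1 << 3) = 39

39


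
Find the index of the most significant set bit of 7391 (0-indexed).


0b1110011011111. Highest set bit at position 12

12


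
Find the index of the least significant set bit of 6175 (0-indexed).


0b1100000011111. Lowest set bit at position 0

0


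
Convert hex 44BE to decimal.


44BE hex = 17598 decimal

17598


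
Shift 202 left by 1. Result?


0b11001010 << 1 = 0b110010100 = 404

404


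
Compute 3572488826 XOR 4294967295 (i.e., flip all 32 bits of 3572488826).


3572488826 ^ 4294967295 = 722478469

722478469


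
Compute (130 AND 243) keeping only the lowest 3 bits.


Step 1: 130 & 243 = 130
Step 2: 130 & 7 = 2

2


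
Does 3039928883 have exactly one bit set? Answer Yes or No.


0b10110101001100011010001000110011. Multiple bits set => No

No


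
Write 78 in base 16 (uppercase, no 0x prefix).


78 = 4E hex

4E


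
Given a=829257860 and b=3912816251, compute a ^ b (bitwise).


829257860 ^ 3912816251 = 3629494015

3629494015


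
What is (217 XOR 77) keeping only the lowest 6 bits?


Step 1: 217 ^ 77 = 148
Step 2: 148 & 63 = 20

20


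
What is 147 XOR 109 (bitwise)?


0b10010011 ^ 0b1101101 = 0b11111110 = 254

254


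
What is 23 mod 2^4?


23 & 15 = 7

7


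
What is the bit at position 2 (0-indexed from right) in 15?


0b1111, position 2 = 1

1


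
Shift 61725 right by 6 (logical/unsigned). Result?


0b1111000100011101 >> 6 = 0b1111000100 = 964

964


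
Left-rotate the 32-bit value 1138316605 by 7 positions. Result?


Rotate 0b1000011110110010101010100111101 left by 7 (32-bit) = 0b11101100101010101001111010100001 = 3970604705

3970604705


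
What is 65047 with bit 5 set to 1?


65047 | (1 << 5) = 65047 | 32 = 65079

65079


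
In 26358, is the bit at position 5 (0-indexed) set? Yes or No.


0b110011011110110, bit 5 = 1. Yes

Yes


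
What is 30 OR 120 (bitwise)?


0b11110 | 0b1111000 = 0b1111110 = 126

126


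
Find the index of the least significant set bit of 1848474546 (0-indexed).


0b1101110001011010111101110110010. Lowest set bit at position 1

1


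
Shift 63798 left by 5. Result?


0b1111100100110110 << 5 = 0b111110010011011000000 = 2041536

2041536


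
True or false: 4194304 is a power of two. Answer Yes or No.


0b10000000000000000000000. Only one bit set => Yes

Yes


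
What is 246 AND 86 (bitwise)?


0b11110110 & 0b1010110 = 0b1010110 = 86

86


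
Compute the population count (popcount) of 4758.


0b1001010010110 has 6 set bits

6


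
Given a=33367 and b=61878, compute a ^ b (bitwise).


33367 ^ 61878 = 29665

29665


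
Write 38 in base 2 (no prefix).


38 = 100110 in binary

100110


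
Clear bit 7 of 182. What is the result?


182 & ~(1 << 7) = 54

54


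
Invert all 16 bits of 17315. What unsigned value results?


17315 ^ 65535 = 48220

48220


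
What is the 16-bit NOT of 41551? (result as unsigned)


~0b1010001001001111 = 0b101110110110000 = 23984 (16-bit unsigned)

23984


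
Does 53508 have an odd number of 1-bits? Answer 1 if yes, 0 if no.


0b1101000100000100 has 5 ones => parity 1

1


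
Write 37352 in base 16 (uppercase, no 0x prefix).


37352 = 91E8 hex

91E8


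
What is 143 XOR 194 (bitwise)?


0b10001111 ^ 0b11000010 = 0b1001101 = 77

77


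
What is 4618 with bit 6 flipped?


4618 ^ (1 << 6) = 4618 ^ 64 = 4682

4682


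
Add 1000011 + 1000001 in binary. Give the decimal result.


1000011 + 1000001 = 10000100 = 132

132


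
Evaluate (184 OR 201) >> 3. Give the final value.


Step 1: 184 | 201 = 249
Step 2: 249 >> 3 = 31

31


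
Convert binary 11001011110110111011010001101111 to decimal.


11001011110110111011010001101111 in decimal = 3420173423

3420173423


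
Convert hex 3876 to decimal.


3876 hex = 14454 decimal

14454


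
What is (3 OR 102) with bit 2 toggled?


Step 1: 3 | 102 = 103
Step 2: 103 ^ (1 << 2) = 103 ^ 4 = 99

99


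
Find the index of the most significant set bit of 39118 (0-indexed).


0b1001100011001110. Highest set bit at position 15

15


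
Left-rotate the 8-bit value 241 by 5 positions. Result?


Rotate 0b11110001 left by 5 (8-bit) = 0b111110 = 62

62


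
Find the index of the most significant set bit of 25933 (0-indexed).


0b110010101001101. Highest set bit at position 14

14


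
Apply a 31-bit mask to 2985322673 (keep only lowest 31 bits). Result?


2985322673 & 2147483647 = 837839025

837839025


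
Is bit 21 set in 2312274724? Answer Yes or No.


0b10001001110100101000001100100100, bit 21 = 0. No

No


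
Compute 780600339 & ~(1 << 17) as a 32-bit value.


780600339 & ~(1 << 17) = 780469267

780469267


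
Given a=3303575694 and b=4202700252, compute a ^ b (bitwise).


3303575694 ^ 4202700252 = 1047039314

1047039314


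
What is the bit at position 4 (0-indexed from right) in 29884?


0b111010010111100, position 4 = 1

1


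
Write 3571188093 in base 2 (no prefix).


3571188093 = 11010100110111000000000101111101 in binary

11010100110111000000000101111101


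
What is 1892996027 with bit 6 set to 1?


1892996027 | (1 << 6) = 1892996027 | 64 = 1892996091

1892996091


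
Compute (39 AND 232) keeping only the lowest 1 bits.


Step 1: 39 & 232 = 32
Step 2: 32 & 1 = 0

0


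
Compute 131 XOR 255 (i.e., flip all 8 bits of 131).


131 ^ 255 = 124

124


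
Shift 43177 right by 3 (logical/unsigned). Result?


0b1010100010101001 >> 3 = 0b1010100010101 = 5397

5397


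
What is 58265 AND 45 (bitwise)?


0b1110001110011001 & 0b101101 = 0b1001 = 9

9


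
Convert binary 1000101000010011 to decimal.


1000101000010011 in decimal = 35347

35347


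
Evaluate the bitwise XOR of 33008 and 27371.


0b1000000011110000 ^ 0b110101011101011 = 0b1110101000011011 = 59931

59931


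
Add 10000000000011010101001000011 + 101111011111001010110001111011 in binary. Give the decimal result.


10000000000011010101001000011 + 101111011111001010110001111011 = 111111011111100101011010111110 = 1065244350

1065244350


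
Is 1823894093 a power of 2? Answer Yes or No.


0b1101100101101100110101001001101. Multiple bits set => No

No


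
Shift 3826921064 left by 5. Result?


0b11100100000110100010111001101000 << 5 = 0b1110010000011010001011100110100000000 = 122461474048

122461474048


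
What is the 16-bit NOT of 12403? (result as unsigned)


~0b11000001110011 = 0b1100111110001100 = 53132 (16-bit unsigned)

53132


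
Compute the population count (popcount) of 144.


0b10010000 has 2 set bits

2


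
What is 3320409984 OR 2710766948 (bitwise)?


0b11000101111010010110111110000000 | 0b10100001100100110000010101100100 = 0b11100101111110110110111111100100 = 3858460644

3858460644


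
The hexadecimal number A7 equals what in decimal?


A7 hex = 167 decimal

167


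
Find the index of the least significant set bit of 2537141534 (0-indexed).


0b10010111001110011011010100011110. Lowest set bit at position 1

1


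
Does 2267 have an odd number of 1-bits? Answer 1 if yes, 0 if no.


0b100011011011 has 7 ones => parity 1

1


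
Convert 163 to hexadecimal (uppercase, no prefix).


163 = A3 hex

A3


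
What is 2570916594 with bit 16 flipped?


2570916594 ^ (1 << 16) = 2570916594 ^ 65536 = 2570851058

2570851058


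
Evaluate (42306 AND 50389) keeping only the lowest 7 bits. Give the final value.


Step 1: 42306 & 50389 = 33856
Step 2: 33856 & 127 = 64

64


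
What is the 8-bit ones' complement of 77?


77 ^ 255 = 178

178


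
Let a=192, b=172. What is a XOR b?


192 ^ 172 = 108

108


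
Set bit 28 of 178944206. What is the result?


178944206 | (1 << 28) = 178944206 | 268435456 = 447379662

447379662


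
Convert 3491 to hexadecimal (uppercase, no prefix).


3491 = DA3 hex

DA3


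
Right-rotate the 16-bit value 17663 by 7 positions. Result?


Rotate 0b100010011111111 right by 7 (16-bit) = 0b1111111010001001 = 65161

65161


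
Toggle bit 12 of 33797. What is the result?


33797 ^ (1 << 12) = 33797 ^ 4096 = 37893

37893


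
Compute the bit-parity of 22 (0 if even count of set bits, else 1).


0b10110 has 3 ones => parity 1

1


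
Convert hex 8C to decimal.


8C hex = 140 decimal

140


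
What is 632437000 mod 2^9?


632437000 & 511 = 264

264


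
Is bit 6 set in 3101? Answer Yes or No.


0b110000011101, bit 6 = 0. No

No


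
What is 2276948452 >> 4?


0b10000111101101110111100111100100 >> 4 = 0b1000011110110111011110011110 = 142309278

142309278


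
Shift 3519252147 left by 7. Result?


0b11010001110000111000011010110011 << 7 = 0b110100011100001110000110101100110000000 = 450464274816

450464274816


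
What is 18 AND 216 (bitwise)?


0b10010 & 0b11011000 = 0b10000 = 16

16


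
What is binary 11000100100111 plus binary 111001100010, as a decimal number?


11000100100111 + 111001100010 = 11111110001001 = 16265

16265


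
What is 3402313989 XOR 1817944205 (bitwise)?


0b11001010110010110011000100000101 ^ 0b1101100010110111010000010001101 = 0b10100110100100001001000110001000 = 2794492296

2794492296


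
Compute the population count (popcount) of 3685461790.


0b11011011101010111010111100011110 has 21 set bits

21


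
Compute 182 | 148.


0b10110110 | 0b10010100 = 0b10110110 = 182

182


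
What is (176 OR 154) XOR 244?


Step 1: 176 | 154 = 186
Step 2: 186 ^ 244 = 78

78


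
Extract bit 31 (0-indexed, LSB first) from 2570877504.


0b10011001001111000111101001000000, position 31 = 1

1


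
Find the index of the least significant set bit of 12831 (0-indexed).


0b11001000011111. Lowest set bit at position 0

0


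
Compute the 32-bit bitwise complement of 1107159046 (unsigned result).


~0b1000001111111011110100000000110 = 0b10111110000000100001011111111001 = 3187808249 (32-bit unsigned)

3187808249


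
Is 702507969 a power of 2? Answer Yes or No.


0b101001110111110110101111000001. Multiple bits set => No

No


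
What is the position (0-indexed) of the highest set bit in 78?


0b1001110. Highest set bit at position 6

6


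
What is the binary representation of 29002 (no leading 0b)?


29002 = 111000101001010 in binary

111000101001010


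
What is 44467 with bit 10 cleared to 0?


44467 & ~(1 << 10) = 43443

43443


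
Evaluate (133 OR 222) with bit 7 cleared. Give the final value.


Step 1: 133 | 222 = 223
Step 2: 223 & ~(1 << 7) = 95

95


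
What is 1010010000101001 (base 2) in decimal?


1010010000101001 in decimal = 42025

42025


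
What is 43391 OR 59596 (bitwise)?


0b1010100101111111 | 0b1110100011001100 = 0b1110100111111111 = 59903

59903


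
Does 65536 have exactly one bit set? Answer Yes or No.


0b10000000000000000. Only one bit set => Yes

Yes


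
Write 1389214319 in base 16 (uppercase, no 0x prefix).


1389214319 = 52CDBA6F hex

52CDBA6F


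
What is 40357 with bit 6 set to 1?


40357 | (1 << 6) = 40357 | 64 = 40421

40421


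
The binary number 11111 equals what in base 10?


11111 in decimal = 31

31


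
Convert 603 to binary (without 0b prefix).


603 = 1001011011 in binary

1001011011


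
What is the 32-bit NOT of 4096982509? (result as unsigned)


~0b11110100001100101111110111101101 = 0b1011110011010000001000010010 = 197984786 (32-bit unsigned)

197984786


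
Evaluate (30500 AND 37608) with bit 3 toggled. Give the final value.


Step 1: 30500 & 37608 = 4640
Step 2: 4640 ^ (1 << 3) = 4640 ^ 8 = 4648

4648


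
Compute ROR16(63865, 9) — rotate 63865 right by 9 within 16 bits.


Rotate 0b1111100101111001 right by 9 (16-bit) = 0b1011110011111100 = 48380

48380


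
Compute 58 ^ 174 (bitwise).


0b111010 ^ 0b10101110 = 0b10010100 = 148

148


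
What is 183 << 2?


0b10110111 << 2 = 0b1011011100 = 732

732


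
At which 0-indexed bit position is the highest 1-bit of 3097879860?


0b10111000101001011110010100110100. Highest set bit at position 31

31


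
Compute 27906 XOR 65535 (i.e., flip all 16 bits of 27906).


27906 ^ 65535 = 37629

37629


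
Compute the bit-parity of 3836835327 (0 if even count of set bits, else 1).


0b11100100101100010111010111111111 has 21 ones => parity 1

1


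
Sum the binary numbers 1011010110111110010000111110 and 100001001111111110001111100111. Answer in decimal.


1011010110111110010000111110 + 100001001111111110001111100111 = 101100100110111100100000100101 = 748406821

748406821


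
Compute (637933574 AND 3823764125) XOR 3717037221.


Step 1: 637933574 & 3823764125 = 570556420
Step 2: 570556420 ^ 3717037221 = 4287593633

4287593633


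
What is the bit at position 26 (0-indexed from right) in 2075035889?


0b1111011101011101000100011110001, position 26 = 0

0


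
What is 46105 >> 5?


0b1011010000011001 >> 5 = 0b10110100000 = 1440

1440


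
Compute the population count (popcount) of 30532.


0b111011101000100 has 8 set bits

8


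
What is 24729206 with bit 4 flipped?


24729206 ^ (1 << 4) = 24729206 ^ 16 = 24729190

24729190


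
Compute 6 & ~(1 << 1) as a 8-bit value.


6 & ~(1 << 1) = 4

4


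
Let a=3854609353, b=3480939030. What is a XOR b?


3854609353 ^ 3480939030 = 716849631

716849631


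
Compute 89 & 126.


0b1011001 & 0b1111110 = 0b1011000 = 88

88


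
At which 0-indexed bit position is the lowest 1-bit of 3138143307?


0b10111011000011000100010001001011. Lowest set bit at position 0

0


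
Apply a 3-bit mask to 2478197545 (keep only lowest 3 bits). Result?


2478197545 & 7 = 1

1


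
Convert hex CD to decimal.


CD hex = 205 decimal

205


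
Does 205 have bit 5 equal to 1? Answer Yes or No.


0b11001101, bit 5 = 0. No

No


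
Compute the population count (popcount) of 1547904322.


0b1011100010000110010010101000010 has 12 set bits

12


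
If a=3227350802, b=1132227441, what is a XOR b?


3227350802 ^ 1132227441 = 2199985251

2199985251


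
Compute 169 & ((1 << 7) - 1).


169 & 127 = 41

41


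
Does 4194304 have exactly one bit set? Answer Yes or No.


0b10000000000000000000000. Only one bit set => Yes

Yes


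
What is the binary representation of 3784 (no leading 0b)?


3784 = 111011001000 in binary

111011001000


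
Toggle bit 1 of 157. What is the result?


157 ^ (1 << 1) = 157 ^ 2 = 159

159


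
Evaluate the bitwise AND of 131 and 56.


0b10000011 & 0b111000 = 0b0 = 0

0


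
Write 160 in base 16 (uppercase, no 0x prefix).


160 = A0 hex

A0


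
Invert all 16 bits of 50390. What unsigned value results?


50390 ^ 65535 = 15145

15145


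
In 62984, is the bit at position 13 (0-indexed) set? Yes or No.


0b1111011000001000, bit 13 = 1. Yes

Yes


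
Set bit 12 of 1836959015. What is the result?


1836959015 | (1 << 12) = 1836959015 | 4096 = 1836963111

1836963111


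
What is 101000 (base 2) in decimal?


101000 in decimal = 40

40


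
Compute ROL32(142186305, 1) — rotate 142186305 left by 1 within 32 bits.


Rotate 0b1000011110011001011101000001 left by 1 (32-bit) = 0b10000111100110010111010000010 = 284372610

284372610


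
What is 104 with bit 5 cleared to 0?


104 & ~(1 << 5) = 72

72


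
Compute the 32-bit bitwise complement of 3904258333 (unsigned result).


~0b11101000101101100100000100011101 = 0b10111010010011011111011100010 = 390708962 (32-bit unsigned)

390708962


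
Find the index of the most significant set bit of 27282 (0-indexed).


0b110101010010010. Highest set bit at position 14

14


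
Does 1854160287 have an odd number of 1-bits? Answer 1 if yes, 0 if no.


0b1101110100001000011110110011111 has 18 ones => parity 0

0


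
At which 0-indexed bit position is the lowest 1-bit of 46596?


0b1011011000000100. Lowest set bit at position 2

2


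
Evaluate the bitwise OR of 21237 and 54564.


0b101001011110101 | 0b1101010100100100 = 0b1101011111110101 = 55285

55285


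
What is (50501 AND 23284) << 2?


Step 1: 50501 & 23284 = 16452
Step 2: 16452 << 2 = 65808

65808


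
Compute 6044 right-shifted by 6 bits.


0b1011110011100 >> 6 = 0b1011110 = 94

94


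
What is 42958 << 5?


0b1010011111001110 << 5 = 0b101001111100111000000 = 1374656

1374656


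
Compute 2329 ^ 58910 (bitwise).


0b100100011001 ^ 0b1110011000011110 = 0b1110111100000111 = 61191

61191


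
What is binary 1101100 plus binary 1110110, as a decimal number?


1101100 + 1110110 = 11100010 = 226

226


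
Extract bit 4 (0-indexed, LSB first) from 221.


0b11011101, position 4 = 1

1


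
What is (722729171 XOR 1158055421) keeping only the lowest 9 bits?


Step 1: 722729171 ^ 1158055421 = 1846902062
Step 2: 1846902062 & 511 = 302

302


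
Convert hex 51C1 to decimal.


51C1 hex = 20929 decimal

20929


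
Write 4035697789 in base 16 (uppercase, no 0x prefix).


4035697789 = F08BDC7D hex

F08BDC7D


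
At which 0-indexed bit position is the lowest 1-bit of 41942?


0b1010001111010110. Lowest set bit at position 1

1


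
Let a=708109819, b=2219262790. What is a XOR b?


708109819 ^ 2219262790 = 2926814909

2926814909


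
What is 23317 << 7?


0b101101100010101 << 7 = 0b1011011000101010000000 = 2984576

2984576


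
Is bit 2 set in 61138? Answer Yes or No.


0b1110111011010010, bit 2 = 0. No

No


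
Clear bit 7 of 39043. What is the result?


39043 & ~(1 << 7) = 38915

38915


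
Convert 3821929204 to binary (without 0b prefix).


3821929204 = 11100011110011100000001011110100 in binary

11100011110011100000001011110100


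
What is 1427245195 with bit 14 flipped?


1427245195 ^ (1 << 14) = 1427245195 ^ 16384 = 1427261579

1427261579


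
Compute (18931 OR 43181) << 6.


Step 1: 18931 | 43181 = 59903
Step 2: 59903 << 6 = 3833792

3833792


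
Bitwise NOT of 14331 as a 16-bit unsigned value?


~0b11011111111011 = 0b1100100000000100 = 51204 (16-bit unsigned)

51204


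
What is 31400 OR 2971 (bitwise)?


0b111101010101000 | 0b101110011011 = 0b111101110111011 = 31675

31675


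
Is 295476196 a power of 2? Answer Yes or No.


0b10001100111001001101111100100. Multiple bits set => No

No


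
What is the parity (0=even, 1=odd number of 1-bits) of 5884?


0b1011011111100 has 9 ones => parity 1

1


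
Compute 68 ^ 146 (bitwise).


0b1000100 ^ 0b10010010 = 0b11010110 = 214

214


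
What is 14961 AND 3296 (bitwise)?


0b11101001110001 & 0b110011100000 = 0b100001100000 = 2144

2144


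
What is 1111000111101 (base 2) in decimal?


1111000111101 in decimal = 7741

7741


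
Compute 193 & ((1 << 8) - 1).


193 & 255 = 193

193


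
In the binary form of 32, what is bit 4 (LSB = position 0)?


0b100000, position 4 = 0

0


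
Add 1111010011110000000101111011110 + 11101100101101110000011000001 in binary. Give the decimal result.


1111010011110000000101111011110 + 11101100101101110000011000001 = 10011000000011101110110010011111 = 2551114911

2551114911


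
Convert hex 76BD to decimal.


76BD hex = 30397 decimal

30397


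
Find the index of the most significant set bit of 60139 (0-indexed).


0b1110101011101011. Highest set bit at position 15

15


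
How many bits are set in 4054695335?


0b11110001101011011011110110100111 has 21 set bits

21


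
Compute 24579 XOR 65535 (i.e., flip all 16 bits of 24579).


24579 ^ 65535 = 40956

40956


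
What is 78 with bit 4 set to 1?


78 | (1 << 4) = 78 | 16 = 94

94


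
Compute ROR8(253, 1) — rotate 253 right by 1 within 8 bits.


Rotate 0b11111101 right by 1 (8-bit) = 0b11111110 = 254

254


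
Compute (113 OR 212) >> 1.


Step 1: 113 | 212 = 245
Step 2: 245 >> 1 = 122

122


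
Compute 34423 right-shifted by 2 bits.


0b1000011001110111 >> 2 = 0b10000110011101 = 8605

8605


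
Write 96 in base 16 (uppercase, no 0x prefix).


96 = 60 hex

60


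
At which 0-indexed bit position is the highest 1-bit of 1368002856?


0b1010001100010100001000100101000. Highest set bit at position 30

30


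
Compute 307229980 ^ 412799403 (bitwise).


0b10010010011111111010100011100 ^ 0b11000100110101101000110101011 = 0b1010110101010010010010110111 = 181740727

181740727


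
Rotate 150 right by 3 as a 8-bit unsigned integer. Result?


Rotate 0b10010110 right by 3 (8-bit) = 0b11010010 = 210

210


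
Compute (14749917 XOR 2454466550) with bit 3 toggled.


Step 1: 14749917 ^ 2454466550 = 2460827435
Step 2: 2460827435 ^ (1 << 3) = 2460827435 ^ 8 = 2460827427

2460827427


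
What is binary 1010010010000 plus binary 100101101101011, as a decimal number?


1010010010000 + 100101101101011 = 101111111111011 = 24571

24571


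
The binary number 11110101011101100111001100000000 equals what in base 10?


11110101011101100111001100000000 in decimal = 4118180608

4118180608


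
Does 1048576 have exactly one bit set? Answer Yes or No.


0b100000000000000000000. Only one bit set => Yes

Yes


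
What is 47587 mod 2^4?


47587 & 15 = 3

3


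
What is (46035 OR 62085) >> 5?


Step 1: 46035 | 62085 = 62423
Step 2: 62423 >> 5 = 1950

1950


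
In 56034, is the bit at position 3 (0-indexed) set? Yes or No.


0b1101101011100010, bit 3 = 0. No

No


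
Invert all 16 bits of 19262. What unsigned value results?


19262 ^ 65535 = 46273

46273


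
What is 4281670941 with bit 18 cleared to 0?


4281670941 & ~(1 << 18) = 4281408797

4281408797


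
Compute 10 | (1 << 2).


10 | (1 << 2) = 10 | 4 = 14

14


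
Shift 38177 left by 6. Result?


0b1001010100100001 << 6 = 0b1001010100100001000000 = 2443328

2443328


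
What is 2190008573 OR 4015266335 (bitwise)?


0b10000010100010001110000011111101 | 0b11101111010101000001101000011111 = 0b11101111110111001111101011111111 = 4024236799

4024236799


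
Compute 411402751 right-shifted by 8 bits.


0b11000100001011000000111111111 >> 8 = 0b110001000010110000001 = 1607041

1607041


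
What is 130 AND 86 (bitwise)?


0b10000010 & 0b1010110 = 0b10 = 2

2


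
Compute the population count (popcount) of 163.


0b10100011 has 4 set bits

4


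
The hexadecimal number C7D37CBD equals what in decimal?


C7D37CBD hex = 3352526013 decimal

3352526013


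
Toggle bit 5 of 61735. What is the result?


61735 ^ (1 << 5) = 61735 ^ 32 = 61703

61703


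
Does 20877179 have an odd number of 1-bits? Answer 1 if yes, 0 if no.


0b1001111101000111101111011 has 17 ones => parity 1

1


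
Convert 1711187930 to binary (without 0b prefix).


1711187930 = 1100101111111101010011111011010 in binary

1100101111111101010011111011010


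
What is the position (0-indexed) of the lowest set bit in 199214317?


0b1011110111111100010011101101. Lowest set bit at position 0

0


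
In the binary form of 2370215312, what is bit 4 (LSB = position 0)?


0b10001101010001101001110110010000, position 4 = 1

1


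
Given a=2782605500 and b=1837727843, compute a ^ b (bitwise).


2782605500 ^ 1837727843 = 3360862431

3360862431


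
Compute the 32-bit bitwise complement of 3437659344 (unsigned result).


~0b11001100111001101000010011010000 = 0b110011000110010111101100101111 = 857307951 (32-bit unsigned)

857307951


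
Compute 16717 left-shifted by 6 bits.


0b100000101001101 << 6 = 0b100000101001101000000 = 1069888

1069888


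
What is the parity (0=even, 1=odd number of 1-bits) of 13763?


0b11010111000011 has 8 ones => parity 0

0


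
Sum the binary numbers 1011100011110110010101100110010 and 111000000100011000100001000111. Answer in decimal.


1011100011110110010101100110010 + 111000000100011000100001000111 = 10010100100011001011001101111001 = 2492248953

2492248953


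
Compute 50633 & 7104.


0b1100010111001001 & 0b1101111000000 = 0b111000000 = 448

448


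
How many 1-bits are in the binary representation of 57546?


0b1110000011001010 has 7 set bits

7


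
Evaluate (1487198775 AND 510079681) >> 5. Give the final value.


Step 1: 1487198775 & 510079681 = 405017089
Step 2: 405017089 >> 5 = 12656784

12656784


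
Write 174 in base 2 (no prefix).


174 = 10101110 in binary

10101110


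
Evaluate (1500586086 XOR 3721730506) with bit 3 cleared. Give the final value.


Step 1: 1500586086 ^ 3721730506 = 2225355180
Step 2: 2225355180 & ~(1 << 3) = 2225355172

2225355172
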